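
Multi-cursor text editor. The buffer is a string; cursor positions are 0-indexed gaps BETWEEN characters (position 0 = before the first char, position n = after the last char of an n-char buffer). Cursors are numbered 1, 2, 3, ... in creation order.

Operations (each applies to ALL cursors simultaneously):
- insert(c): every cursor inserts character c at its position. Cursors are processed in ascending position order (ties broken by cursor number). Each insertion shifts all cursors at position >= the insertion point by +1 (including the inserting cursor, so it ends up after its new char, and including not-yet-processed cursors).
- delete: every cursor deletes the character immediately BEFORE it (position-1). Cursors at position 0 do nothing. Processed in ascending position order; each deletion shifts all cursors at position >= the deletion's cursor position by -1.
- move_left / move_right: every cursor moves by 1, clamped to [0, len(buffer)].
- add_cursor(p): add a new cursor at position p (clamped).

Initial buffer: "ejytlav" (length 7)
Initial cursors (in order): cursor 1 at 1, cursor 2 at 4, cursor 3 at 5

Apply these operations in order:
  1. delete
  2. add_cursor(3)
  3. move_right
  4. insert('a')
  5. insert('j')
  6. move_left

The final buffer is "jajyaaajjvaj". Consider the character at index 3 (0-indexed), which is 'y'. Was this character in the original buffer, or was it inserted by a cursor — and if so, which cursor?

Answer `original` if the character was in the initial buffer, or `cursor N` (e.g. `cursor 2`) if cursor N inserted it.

Answer: original

Derivation:
After op 1 (delete): buffer="jyav" (len 4), cursors c1@0 c2@2 c3@2, authorship ....
After op 2 (add_cursor(3)): buffer="jyav" (len 4), cursors c1@0 c2@2 c3@2 c4@3, authorship ....
After op 3 (move_right): buffer="jyav" (len 4), cursors c1@1 c2@3 c3@3 c4@4, authorship ....
After op 4 (insert('a')): buffer="jayaaava" (len 8), cursors c1@2 c2@6 c3@6 c4@8, authorship .1..23.4
After op 5 (insert('j')): buffer="jajyaaajjvaj" (len 12), cursors c1@3 c2@9 c3@9 c4@12, authorship .11..2323.44
After op 6 (move_left): buffer="jajyaaajjvaj" (len 12), cursors c1@2 c2@8 c3@8 c4@11, authorship .11..2323.44
Authorship (.=original, N=cursor N): . 1 1 . . 2 3 2 3 . 4 4
Index 3: author = original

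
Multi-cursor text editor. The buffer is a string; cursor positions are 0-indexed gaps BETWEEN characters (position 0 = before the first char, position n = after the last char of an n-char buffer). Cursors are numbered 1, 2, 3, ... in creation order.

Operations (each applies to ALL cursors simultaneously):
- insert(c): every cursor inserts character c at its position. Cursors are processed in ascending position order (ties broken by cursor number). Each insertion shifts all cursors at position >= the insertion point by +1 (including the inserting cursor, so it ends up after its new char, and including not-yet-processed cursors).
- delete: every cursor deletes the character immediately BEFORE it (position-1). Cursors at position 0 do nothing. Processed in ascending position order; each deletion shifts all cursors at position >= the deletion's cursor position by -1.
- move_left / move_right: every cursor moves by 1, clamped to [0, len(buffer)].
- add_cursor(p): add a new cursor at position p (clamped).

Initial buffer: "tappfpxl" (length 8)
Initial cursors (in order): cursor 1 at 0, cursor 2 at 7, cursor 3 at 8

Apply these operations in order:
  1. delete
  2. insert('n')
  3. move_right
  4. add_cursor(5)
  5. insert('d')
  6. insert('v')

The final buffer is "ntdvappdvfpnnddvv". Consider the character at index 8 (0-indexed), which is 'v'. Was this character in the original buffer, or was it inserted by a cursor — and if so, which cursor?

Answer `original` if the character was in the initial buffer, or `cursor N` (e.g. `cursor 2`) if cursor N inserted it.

After op 1 (delete): buffer="tappfp" (len 6), cursors c1@0 c2@6 c3@6, authorship ......
After op 2 (insert('n')): buffer="ntappfpnn" (len 9), cursors c1@1 c2@9 c3@9, authorship 1......23
After op 3 (move_right): buffer="ntappfpnn" (len 9), cursors c1@2 c2@9 c3@9, authorship 1......23
After op 4 (add_cursor(5)): buffer="ntappfpnn" (len 9), cursors c1@2 c4@5 c2@9 c3@9, authorship 1......23
After op 5 (insert('d')): buffer="ntdappdfpnndd" (len 13), cursors c1@3 c4@7 c2@13 c3@13, authorship 1.1...4..2323
After op 6 (insert('v')): buffer="ntdvappdvfpnnddvv" (len 17), cursors c1@4 c4@9 c2@17 c3@17, authorship 1.11...44..232323
Authorship (.=original, N=cursor N): 1 . 1 1 . . . 4 4 . . 2 3 2 3 2 3
Index 8: author = 4

Answer: cursor 4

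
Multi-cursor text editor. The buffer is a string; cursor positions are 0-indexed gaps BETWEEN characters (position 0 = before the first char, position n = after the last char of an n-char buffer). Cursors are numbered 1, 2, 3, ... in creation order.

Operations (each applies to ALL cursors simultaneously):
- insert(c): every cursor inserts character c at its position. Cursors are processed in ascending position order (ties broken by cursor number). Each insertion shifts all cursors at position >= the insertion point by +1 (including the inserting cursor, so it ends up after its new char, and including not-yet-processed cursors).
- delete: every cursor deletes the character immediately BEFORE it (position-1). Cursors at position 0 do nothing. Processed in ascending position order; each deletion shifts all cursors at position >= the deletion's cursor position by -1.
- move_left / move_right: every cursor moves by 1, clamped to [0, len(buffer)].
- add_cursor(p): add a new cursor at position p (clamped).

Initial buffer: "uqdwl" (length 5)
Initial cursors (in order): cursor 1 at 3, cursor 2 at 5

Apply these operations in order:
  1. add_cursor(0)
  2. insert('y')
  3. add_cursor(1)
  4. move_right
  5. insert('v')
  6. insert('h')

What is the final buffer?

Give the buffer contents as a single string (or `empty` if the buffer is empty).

Answer: yuvvhhqdywvhlyvh

Derivation:
After op 1 (add_cursor(0)): buffer="uqdwl" (len 5), cursors c3@0 c1@3 c2@5, authorship .....
After op 2 (insert('y')): buffer="yuqdywly" (len 8), cursors c3@1 c1@5 c2@8, authorship 3...1..2
After op 3 (add_cursor(1)): buffer="yuqdywly" (len 8), cursors c3@1 c4@1 c1@5 c2@8, authorship 3...1..2
After op 4 (move_right): buffer="yuqdywly" (len 8), cursors c3@2 c4@2 c1@6 c2@8, authorship 3...1..2
After op 5 (insert('v')): buffer="yuvvqdywvlyv" (len 12), cursors c3@4 c4@4 c1@9 c2@12, authorship 3.34..1.1.22
After op 6 (insert('h')): buffer="yuvvhhqdywvhlyvh" (len 16), cursors c3@6 c4@6 c1@12 c2@16, authorship 3.3434..1.11.222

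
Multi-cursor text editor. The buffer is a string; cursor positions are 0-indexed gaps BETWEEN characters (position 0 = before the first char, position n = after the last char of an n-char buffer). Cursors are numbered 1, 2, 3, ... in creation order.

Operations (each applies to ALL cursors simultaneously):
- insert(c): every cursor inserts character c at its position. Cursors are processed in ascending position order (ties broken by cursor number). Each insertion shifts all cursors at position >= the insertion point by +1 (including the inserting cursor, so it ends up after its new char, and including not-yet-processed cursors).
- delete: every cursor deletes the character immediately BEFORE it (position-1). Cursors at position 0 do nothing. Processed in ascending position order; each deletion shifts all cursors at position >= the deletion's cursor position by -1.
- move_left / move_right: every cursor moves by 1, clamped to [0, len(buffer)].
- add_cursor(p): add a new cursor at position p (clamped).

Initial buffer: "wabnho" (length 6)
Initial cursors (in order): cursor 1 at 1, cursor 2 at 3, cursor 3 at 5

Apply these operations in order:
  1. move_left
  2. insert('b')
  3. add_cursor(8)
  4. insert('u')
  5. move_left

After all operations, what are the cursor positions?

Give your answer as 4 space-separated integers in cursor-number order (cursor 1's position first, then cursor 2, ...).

After op 1 (move_left): buffer="wabnho" (len 6), cursors c1@0 c2@2 c3@4, authorship ......
After op 2 (insert('b')): buffer="bwabbnbho" (len 9), cursors c1@1 c2@4 c3@7, authorship 1..2..3..
After op 3 (add_cursor(8)): buffer="bwabbnbho" (len 9), cursors c1@1 c2@4 c3@7 c4@8, authorship 1..2..3..
After op 4 (insert('u')): buffer="buwabubnbuhuo" (len 13), cursors c1@2 c2@6 c3@10 c4@12, authorship 11..22..33.4.
After op 5 (move_left): buffer="buwabubnbuhuo" (len 13), cursors c1@1 c2@5 c3@9 c4@11, authorship 11..22..33.4.

Answer: 1 5 9 11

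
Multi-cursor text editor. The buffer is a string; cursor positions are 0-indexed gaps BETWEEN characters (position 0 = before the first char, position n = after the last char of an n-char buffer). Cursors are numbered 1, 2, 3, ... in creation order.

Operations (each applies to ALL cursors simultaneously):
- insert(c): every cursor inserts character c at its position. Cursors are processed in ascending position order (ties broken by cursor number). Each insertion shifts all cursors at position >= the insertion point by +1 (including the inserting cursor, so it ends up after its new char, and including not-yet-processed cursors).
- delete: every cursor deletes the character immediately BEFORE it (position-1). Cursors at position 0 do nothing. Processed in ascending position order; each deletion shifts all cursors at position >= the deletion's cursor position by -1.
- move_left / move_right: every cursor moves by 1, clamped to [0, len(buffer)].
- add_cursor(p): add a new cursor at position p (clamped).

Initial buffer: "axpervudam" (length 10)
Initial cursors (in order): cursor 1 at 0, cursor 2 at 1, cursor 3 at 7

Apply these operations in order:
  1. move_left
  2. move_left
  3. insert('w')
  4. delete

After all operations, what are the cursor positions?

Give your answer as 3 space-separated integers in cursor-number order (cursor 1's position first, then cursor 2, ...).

Answer: 0 0 5

Derivation:
After op 1 (move_left): buffer="axpervudam" (len 10), cursors c1@0 c2@0 c3@6, authorship ..........
After op 2 (move_left): buffer="axpervudam" (len 10), cursors c1@0 c2@0 c3@5, authorship ..........
After op 3 (insert('w')): buffer="wwaxperwvudam" (len 13), cursors c1@2 c2@2 c3@8, authorship 12.....3.....
After op 4 (delete): buffer="axpervudam" (len 10), cursors c1@0 c2@0 c3@5, authorship ..........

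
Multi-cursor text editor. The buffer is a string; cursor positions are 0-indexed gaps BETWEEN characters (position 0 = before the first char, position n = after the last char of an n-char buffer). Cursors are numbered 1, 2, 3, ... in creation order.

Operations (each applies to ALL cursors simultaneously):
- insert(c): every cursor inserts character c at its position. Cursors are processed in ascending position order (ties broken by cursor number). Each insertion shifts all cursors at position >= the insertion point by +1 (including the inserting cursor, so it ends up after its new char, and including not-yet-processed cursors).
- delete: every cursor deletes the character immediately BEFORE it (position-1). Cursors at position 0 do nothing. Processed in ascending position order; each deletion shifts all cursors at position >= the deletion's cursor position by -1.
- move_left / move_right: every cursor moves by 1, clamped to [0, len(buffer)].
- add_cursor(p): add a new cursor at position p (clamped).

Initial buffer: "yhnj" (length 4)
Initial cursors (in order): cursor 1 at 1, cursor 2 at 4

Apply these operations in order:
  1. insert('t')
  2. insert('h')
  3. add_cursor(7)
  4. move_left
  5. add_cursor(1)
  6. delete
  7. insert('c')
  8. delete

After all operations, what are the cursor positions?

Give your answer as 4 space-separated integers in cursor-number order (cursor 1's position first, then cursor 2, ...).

Answer: 0 3 3 0

Derivation:
After op 1 (insert('t')): buffer="ythnjt" (len 6), cursors c1@2 c2@6, authorship .1...2
After op 2 (insert('h')): buffer="ythhnjth" (len 8), cursors c1@3 c2@8, authorship .11...22
After op 3 (add_cursor(7)): buffer="ythhnjth" (len 8), cursors c1@3 c3@7 c2@8, authorship .11...22
After op 4 (move_left): buffer="ythhnjth" (len 8), cursors c1@2 c3@6 c2@7, authorship .11...22
After op 5 (add_cursor(1)): buffer="ythhnjth" (len 8), cursors c4@1 c1@2 c3@6 c2@7, authorship .11...22
After op 6 (delete): buffer="hhnh" (len 4), cursors c1@0 c4@0 c2@3 c3@3, authorship 1..2
After op 7 (insert('c')): buffer="cchhncch" (len 8), cursors c1@2 c4@2 c2@7 c3@7, authorship 141..232
After op 8 (delete): buffer="hhnh" (len 4), cursors c1@0 c4@0 c2@3 c3@3, authorship 1..2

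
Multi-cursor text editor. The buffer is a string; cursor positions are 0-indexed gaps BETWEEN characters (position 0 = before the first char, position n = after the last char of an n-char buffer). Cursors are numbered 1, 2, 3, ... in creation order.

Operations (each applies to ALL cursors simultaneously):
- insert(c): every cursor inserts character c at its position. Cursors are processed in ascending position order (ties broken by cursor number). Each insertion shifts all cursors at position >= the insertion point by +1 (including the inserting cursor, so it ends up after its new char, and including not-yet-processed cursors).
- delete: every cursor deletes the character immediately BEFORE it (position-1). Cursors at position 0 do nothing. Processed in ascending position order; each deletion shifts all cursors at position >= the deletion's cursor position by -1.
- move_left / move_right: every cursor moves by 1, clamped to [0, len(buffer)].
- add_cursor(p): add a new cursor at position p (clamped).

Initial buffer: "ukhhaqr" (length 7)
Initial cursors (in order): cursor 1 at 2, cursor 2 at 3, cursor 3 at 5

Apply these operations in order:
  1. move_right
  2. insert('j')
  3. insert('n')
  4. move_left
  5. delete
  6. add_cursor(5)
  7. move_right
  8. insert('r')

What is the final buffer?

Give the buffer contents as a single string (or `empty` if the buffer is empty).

After op 1 (move_right): buffer="ukhhaqr" (len 7), cursors c1@3 c2@4 c3@6, authorship .......
After op 2 (insert('j')): buffer="ukhjhjaqjr" (len 10), cursors c1@4 c2@6 c3@9, authorship ...1.2..3.
After op 3 (insert('n')): buffer="ukhjnhjnaqjnr" (len 13), cursors c1@5 c2@8 c3@12, authorship ...11.22..33.
After op 4 (move_left): buffer="ukhjnhjnaqjnr" (len 13), cursors c1@4 c2@7 c3@11, authorship ...11.22..33.
After op 5 (delete): buffer="ukhnhnaqnr" (len 10), cursors c1@3 c2@5 c3@8, authorship ...1.2..3.
After op 6 (add_cursor(5)): buffer="ukhnhnaqnr" (len 10), cursors c1@3 c2@5 c4@5 c3@8, authorship ...1.2..3.
After op 7 (move_right): buffer="ukhnhnaqnr" (len 10), cursors c1@4 c2@6 c4@6 c3@9, authorship ...1.2..3.
After op 8 (insert('r')): buffer="ukhnrhnrraqnrr" (len 14), cursors c1@5 c2@9 c4@9 c3@13, authorship ...11.224..33.

Answer: ukhnrhnrraqnrr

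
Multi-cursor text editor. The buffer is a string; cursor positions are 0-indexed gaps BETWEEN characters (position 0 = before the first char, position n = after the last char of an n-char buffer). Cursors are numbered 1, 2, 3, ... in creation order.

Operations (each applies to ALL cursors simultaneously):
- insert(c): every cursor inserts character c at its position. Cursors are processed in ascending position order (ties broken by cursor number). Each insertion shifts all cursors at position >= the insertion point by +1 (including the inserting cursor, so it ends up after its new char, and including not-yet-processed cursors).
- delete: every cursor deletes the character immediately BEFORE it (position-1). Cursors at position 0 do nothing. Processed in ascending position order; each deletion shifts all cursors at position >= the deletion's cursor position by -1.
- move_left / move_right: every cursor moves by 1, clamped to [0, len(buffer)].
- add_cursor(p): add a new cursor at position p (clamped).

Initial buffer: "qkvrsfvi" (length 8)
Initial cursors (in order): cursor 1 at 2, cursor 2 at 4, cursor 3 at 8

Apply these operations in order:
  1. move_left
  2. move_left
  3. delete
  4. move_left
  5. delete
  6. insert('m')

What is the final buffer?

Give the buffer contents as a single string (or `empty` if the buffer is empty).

Answer: mmqvmsvi

Derivation:
After op 1 (move_left): buffer="qkvrsfvi" (len 8), cursors c1@1 c2@3 c3@7, authorship ........
After op 2 (move_left): buffer="qkvrsfvi" (len 8), cursors c1@0 c2@2 c3@6, authorship ........
After op 3 (delete): buffer="qvrsvi" (len 6), cursors c1@0 c2@1 c3@4, authorship ......
After op 4 (move_left): buffer="qvrsvi" (len 6), cursors c1@0 c2@0 c3@3, authorship ......
After op 5 (delete): buffer="qvsvi" (len 5), cursors c1@0 c2@0 c3@2, authorship .....
After op 6 (insert('m')): buffer="mmqvmsvi" (len 8), cursors c1@2 c2@2 c3@5, authorship 12..3...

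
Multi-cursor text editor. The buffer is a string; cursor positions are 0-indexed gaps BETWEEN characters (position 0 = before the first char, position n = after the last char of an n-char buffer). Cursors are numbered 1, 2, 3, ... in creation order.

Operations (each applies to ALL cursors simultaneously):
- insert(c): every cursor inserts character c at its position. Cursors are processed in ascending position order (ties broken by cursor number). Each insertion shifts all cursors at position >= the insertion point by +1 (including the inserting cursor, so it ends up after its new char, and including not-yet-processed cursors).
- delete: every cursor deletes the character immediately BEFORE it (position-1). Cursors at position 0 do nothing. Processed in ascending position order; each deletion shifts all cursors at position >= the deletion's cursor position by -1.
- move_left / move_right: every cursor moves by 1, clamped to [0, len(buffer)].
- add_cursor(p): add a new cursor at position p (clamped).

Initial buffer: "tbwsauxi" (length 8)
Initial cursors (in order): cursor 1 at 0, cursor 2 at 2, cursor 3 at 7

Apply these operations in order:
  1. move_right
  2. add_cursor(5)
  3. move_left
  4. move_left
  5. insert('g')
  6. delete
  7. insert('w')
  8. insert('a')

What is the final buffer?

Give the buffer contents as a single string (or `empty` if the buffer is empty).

Answer: watwabwwasauwaxi

Derivation:
After op 1 (move_right): buffer="tbwsauxi" (len 8), cursors c1@1 c2@3 c3@8, authorship ........
After op 2 (add_cursor(5)): buffer="tbwsauxi" (len 8), cursors c1@1 c2@3 c4@5 c3@8, authorship ........
After op 3 (move_left): buffer="tbwsauxi" (len 8), cursors c1@0 c2@2 c4@4 c3@7, authorship ........
After op 4 (move_left): buffer="tbwsauxi" (len 8), cursors c1@0 c2@1 c4@3 c3@6, authorship ........
After op 5 (insert('g')): buffer="gtgbwgsaugxi" (len 12), cursors c1@1 c2@3 c4@6 c3@10, authorship 1.2..4...3..
After op 6 (delete): buffer="tbwsauxi" (len 8), cursors c1@0 c2@1 c4@3 c3@6, authorship ........
After op 7 (insert('w')): buffer="wtwbwwsauwxi" (len 12), cursors c1@1 c2@3 c4@6 c3@10, authorship 1.2..4...3..
After op 8 (insert('a')): buffer="watwabwwasauwaxi" (len 16), cursors c1@2 c2@5 c4@9 c3@14, authorship 11.22..44...33..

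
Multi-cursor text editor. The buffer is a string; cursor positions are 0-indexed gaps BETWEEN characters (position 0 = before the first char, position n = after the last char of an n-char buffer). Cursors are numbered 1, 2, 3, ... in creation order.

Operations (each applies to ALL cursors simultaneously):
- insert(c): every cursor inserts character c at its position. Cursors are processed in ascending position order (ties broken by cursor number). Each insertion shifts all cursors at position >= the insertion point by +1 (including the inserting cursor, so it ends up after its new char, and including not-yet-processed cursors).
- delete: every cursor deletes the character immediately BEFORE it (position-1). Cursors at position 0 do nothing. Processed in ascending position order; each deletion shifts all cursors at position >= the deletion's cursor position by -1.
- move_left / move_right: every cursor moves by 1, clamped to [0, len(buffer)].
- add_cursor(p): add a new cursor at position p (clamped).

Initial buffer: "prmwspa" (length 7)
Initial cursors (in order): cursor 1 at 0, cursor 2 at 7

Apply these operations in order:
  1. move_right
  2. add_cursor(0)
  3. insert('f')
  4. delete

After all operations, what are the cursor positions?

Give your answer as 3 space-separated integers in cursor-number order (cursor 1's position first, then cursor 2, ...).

After op 1 (move_right): buffer="prmwspa" (len 7), cursors c1@1 c2@7, authorship .......
After op 2 (add_cursor(0)): buffer="prmwspa" (len 7), cursors c3@0 c1@1 c2@7, authorship .......
After op 3 (insert('f')): buffer="fpfrmwspaf" (len 10), cursors c3@1 c1@3 c2@10, authorship 3.1......2
After op 4 (delete): buffer="prmwspa" (len 7), cursors c3@0 c1@1 c2@7, authorship .......

Answer: 1 7 0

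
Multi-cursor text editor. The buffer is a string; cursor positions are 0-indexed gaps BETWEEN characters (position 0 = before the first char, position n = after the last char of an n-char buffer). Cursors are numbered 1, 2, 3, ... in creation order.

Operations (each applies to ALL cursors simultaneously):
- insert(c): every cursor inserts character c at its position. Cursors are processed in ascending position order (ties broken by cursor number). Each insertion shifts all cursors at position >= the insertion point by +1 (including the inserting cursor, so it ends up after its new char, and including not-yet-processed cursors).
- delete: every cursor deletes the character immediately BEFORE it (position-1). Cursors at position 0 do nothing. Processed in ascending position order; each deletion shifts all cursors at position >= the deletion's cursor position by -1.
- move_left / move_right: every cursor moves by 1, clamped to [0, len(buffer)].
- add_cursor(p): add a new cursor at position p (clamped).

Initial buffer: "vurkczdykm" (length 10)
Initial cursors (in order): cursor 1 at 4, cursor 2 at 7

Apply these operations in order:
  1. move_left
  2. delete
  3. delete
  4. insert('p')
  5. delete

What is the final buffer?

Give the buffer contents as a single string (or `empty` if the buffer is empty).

Answer: vkdykm

Derivation:
After op 1 (move_left): buffer="vurkczdykm" (len 10), cursors c1@3 c2@6, authorship ..........
After op 2 (delete): buffer="vukcdykm" (len 8), cursors c1@2 c2@4, authorship ........
After op 3 (delete): buffer="vkdykm" (len 6), cursors c1@1 c2@2, authorship ......
After op 4 (insert('p')): buffer="vpkpdykm" (len 8), cursors c1@2 c2@4, authorship .1.2....
After op 5 (delete): buffer="vkdykm" (len 6), cursors c1@1 c2@2, authorship ......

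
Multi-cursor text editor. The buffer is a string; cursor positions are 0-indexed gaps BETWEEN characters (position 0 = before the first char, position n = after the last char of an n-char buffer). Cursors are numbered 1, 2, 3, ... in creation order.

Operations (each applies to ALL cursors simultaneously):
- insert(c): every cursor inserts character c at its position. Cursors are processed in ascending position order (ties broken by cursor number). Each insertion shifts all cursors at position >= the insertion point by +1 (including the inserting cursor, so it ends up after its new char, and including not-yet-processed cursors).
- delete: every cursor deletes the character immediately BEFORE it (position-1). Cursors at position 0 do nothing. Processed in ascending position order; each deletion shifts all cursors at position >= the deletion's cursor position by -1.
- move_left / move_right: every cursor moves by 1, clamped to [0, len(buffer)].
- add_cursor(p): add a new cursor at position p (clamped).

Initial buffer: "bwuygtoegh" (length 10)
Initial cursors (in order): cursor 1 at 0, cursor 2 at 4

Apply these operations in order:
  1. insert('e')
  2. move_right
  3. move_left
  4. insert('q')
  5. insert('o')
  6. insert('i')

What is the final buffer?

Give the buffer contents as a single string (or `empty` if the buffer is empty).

After op 1 (insert('e')): buffer="ebwuyegtoegh" (len 12), cursors c1@1 c2@6, authorship 1....2......
After op 2 (move_right): buffer="ebwuyegtoegh" (len 12), cursors c1@2 c2@7, authorship 1....2......
After op 3 (move_left): buffer="ebwuyegtoegh" (len 12), cursors c1@1 c2@6, authorship 1....2......
After op 4 (insert('q')): buffer="eqbwuyeqgtoegh" (len 14), cursors c1@2 c2@8, authorship 11....22......
After op 5 (insert('o')): buffer="eqobwuyeqogtoegh" (len 16), cursors c1@3 c2@10, authorship 111....222......
After op 6 (insert('i')): buffer="eqoibwuyeqoigtoegh" (len 18), cursors c1@4 c2@12, authorship 1111....2222......

Answer: eqoibwuyeqoigtoegh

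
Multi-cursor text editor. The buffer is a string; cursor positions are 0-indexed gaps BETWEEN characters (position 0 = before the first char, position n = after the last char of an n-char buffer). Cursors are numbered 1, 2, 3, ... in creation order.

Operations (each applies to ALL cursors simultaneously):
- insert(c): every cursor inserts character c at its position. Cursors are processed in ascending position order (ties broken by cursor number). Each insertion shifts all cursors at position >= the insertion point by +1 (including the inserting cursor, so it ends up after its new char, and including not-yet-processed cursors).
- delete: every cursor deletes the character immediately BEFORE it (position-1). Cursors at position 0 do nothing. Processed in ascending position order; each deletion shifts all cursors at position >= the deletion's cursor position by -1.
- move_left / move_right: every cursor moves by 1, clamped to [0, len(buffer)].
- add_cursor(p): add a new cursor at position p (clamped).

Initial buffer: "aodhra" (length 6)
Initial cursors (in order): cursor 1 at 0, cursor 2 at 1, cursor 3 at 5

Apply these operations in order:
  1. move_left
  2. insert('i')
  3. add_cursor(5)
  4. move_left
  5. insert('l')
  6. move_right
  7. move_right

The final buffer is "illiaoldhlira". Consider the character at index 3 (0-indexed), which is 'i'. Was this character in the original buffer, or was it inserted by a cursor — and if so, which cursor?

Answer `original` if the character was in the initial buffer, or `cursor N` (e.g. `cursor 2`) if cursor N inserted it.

Answer: cursor 2

Derivation:
After op 1 (move_left): buffer="aodhra" (len 6), cursors c1@0 c2@0 c3@4, authorship ......
After op 2 (insert('i')): buffer="iiaodhira" (len 9), cursors c1@2 c2@2 c3@7, authorship 12....3..
After op 3 (add_cursor(5)): buffer="iiaodhira" (len 9), cursors c1@2 c2@2 c4@5 c3@7, authorship 12....3..
After op 4 (move_left): buffer="iiaodhira" (len 9), cursors c1@1 c2@1 c4@4 c3@6, authorship 12....3..
After op 5 (insert('l')): buffer="illiaoldhlira" (len 13), cursors c1@3 c2@3 c4@7 c3@10, authorship 1122..4..33..
After op 6 (move_right): buffer="illiaoldhlira" (len 13), cursors c1@4 c2@4 c4@8 c3@11, authorship 1122..4..33..
After op 7 (move_right): buffer="illiaoldhlira" (len 13), cursors c1@5 c2@5 c4@9 c3@12, authorship 1122..4..33..
Authorship (.=original, N=cursor N): 1 1 2 2 . . 4 . . 3 3 . .
Index 3: author = 2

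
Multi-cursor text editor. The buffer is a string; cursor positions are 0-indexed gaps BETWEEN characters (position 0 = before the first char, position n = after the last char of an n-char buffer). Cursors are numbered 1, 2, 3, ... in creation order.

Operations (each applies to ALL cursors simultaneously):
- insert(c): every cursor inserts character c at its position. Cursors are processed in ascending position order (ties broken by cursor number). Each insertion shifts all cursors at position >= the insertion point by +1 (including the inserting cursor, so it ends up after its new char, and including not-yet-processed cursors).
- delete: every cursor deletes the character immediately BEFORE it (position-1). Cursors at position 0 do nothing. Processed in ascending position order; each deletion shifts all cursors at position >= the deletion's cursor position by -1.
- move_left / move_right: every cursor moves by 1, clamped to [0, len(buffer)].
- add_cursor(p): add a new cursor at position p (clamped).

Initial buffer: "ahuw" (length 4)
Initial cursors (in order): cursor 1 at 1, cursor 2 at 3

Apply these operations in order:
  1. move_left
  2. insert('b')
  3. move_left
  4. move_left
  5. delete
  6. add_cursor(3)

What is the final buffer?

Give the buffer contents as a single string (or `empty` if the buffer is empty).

After op 1 (move_left): buffer="ahuw" (len 4), cursors c1@0 c2@2, authorship ....
After op 2 (insert('b')): buffer="bahbuw" (len 6), cursors c1@1 c2@4, authorship 1..2..
After op 3 (move_left): buffer="bahbuw" (len 6), cursors c1@0 c2@3, authorship 1..2..
After op 4 (move_left): buffer="bahbuw" (len 6), cursors c1@0 c2@2, authorship 1..2..
After op 5 (delete): buffer="bhbuw" (len 5), cursors c1@0 c2@1, authorship 1.2..
After op 6 (add_cursor(3)): buffer="bhbuw" (len 5), cursors c1@0 c2@1 c3@3, authorship 1.2..

Answer: bhbuw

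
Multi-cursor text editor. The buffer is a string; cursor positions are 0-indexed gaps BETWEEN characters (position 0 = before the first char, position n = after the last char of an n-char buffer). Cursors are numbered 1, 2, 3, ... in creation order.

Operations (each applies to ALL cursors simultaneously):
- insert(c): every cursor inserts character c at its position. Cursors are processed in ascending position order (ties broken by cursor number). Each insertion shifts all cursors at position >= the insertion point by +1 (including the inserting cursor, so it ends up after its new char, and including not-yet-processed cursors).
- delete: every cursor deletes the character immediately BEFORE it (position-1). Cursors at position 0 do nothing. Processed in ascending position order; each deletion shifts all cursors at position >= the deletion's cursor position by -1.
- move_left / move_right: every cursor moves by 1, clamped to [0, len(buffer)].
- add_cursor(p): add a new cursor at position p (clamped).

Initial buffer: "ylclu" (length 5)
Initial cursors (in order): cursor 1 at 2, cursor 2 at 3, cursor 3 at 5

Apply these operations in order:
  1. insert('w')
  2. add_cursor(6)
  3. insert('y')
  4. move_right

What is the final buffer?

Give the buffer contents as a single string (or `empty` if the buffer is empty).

After op 1 (insert('w')): buffer="ylwcwluw" (len 8), cursors c1@3 c2@5 c3@8, authorship ..1.2..3
After op 2 (add_cursor(6)): buffer="ylwcwluw" (len 8), cursors c1@3 c2@5 c4@6 c3@8, authorship ..1.2..3
After op 3 (insert('y')): buffer="ylwycwylyuwy" (len 12), cursors c1@4 c2@7 c4@9 c3@12, authorship ..11.22.4.33
After op 4 (move_right): buffer="ylwycwylyuwy" (len 12), cursors c1@5 c2@8 c4@10 c3@12, authorship ..11.22.4.33

Answer: ylwycwylyuwy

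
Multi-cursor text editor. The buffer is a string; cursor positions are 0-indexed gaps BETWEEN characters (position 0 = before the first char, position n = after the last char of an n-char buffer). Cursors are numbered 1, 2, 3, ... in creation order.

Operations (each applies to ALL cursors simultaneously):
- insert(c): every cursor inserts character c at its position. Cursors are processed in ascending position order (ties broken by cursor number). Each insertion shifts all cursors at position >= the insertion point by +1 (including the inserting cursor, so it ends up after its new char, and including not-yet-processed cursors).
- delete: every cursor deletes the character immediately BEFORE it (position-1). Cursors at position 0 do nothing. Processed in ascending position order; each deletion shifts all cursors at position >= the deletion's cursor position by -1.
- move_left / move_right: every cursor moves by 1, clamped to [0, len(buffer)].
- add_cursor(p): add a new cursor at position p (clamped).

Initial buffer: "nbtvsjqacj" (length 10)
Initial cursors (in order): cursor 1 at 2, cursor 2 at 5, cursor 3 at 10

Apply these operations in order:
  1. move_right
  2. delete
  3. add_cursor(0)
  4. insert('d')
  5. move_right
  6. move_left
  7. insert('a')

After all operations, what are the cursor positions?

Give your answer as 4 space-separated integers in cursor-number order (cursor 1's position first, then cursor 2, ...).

Answer: 6 10 14 2

Derivation:
After op 1 (move_right): buffer="nbtvsjqacj" (len 10), cursors c1@3 c2@6 c3@10, authorship ..........
After op 2 (delete): buffer="nbvsqac" (len 7), cursors c1@2 c2@4 c3@7, authorship .......
After op 3 (add_cursor(0)): buffer="nbvsqac" (len 7), cursors c4@0 c1@2 c2@4 c3@7, authorship .......
After op 4 (insert('d')): buffer="dnbdvsdqacd" (len 11), cursors c4@1 c1@4 c2@7 c3@11, authorship 4..1..2...3
After op 5 (move_right): buffer="dnbdvsdqacd" (len 11), cursors c4@2 c1@5 c2@8 c3@11, authorship 4..1..2...3
After op 6 (move_left): buffer="dnbdvsdqacd" (len 11), cursors c4@1 c1@4 c2@7 c3@10, authorship 4..1..2...3
After op 7 (insert('a')): buffer="danbdavsdaqacad" (len 15), cursors c4@2 c1@6 c2@10 c3@14, authorship 44..11..22...33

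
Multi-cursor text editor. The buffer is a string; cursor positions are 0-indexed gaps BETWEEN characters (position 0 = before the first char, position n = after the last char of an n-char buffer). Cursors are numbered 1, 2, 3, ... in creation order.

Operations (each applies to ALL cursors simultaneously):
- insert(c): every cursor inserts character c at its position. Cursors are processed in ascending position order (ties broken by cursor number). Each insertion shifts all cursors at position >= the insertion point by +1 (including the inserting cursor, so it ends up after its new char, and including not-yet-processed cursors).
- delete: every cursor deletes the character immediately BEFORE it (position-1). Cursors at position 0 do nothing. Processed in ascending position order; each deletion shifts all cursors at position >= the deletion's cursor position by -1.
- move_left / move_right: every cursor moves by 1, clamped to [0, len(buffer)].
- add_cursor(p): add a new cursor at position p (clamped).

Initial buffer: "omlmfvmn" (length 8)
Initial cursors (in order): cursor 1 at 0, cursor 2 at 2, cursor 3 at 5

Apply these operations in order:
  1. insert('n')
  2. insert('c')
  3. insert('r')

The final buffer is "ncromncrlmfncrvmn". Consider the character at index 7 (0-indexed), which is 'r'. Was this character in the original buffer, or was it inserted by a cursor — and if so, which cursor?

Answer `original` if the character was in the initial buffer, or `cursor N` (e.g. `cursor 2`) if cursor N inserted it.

Answer: cursor 2

Derivation:
After op 1 (insert('n')): buffer="nomnlmfnvmn" (len 11), cursors c1@1 c2@4 c3@8, authorship 1..2...3...
After op 2 (insert('c')): buffer="ncomnclmfncvmn" (len 14), cursors c1@2 c2@6 c3@11, authorship 11..22...33...
After op 3 (insert('r')): buffer="ncromncrlmfncrvmn" (len 17), cursors c1@3 c2@8 c3@14, authorship 111..222...333...
Authorship (.=original, N=cursor N): 1 1 1 . . 2 2 2 . . . 3 3 3 . . .
Index 7: author = 2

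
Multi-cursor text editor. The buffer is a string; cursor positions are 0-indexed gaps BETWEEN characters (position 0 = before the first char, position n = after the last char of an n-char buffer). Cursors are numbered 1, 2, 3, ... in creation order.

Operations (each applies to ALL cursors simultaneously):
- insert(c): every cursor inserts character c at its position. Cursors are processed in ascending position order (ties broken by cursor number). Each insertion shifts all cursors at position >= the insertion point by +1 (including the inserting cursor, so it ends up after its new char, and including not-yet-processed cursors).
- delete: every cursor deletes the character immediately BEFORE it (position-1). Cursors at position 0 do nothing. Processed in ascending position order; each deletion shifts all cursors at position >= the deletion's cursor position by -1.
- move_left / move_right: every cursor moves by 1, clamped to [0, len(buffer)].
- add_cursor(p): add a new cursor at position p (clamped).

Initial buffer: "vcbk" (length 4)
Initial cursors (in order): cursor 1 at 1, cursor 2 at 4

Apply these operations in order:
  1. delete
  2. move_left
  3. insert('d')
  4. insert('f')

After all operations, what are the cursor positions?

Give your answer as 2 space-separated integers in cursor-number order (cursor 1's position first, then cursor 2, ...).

Answer: 2 5

Derivation:
After op 1 (delete): buffer="cb" (len 2), cursors c1@0 c2@2, authorship ..
After op 2 (move_left): buffer="cb" (len 2), cursors c1@0 c2@1, authorship ..
After op 3 (insert('d')): buffer="dcdb" (len 4), cursors c1@1 c2@3, authorship 1.2.
After op 4 (insert('f')): buffer="dfcdfb" (len 6), cursors c1@2 c2@5, authorship 11.22.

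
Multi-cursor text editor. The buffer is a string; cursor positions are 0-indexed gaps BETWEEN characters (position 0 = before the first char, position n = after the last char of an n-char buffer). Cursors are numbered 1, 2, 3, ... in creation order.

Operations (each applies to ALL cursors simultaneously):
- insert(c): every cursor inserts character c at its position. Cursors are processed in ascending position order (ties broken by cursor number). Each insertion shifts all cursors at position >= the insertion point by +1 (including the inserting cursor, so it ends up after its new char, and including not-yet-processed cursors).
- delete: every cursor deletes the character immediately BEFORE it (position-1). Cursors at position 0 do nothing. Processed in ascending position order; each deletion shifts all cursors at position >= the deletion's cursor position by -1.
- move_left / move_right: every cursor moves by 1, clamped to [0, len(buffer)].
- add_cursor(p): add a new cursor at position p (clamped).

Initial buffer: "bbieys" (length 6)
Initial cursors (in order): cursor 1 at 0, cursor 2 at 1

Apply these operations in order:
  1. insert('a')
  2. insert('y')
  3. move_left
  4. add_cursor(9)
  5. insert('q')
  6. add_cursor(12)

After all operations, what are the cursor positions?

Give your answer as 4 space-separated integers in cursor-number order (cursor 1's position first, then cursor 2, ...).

Answer: 2 6 12 12

Derivation:
After op 1 (insert('a')): buffer="ababieys" (len 8), cursors c1@1 c2@3, authorship 1.2.....
After op 2 (insert('y')): buffer="aybaybieys" (len 10), cursors c1@2 c2@5, authorship 11.22.....
After op 3 (move_left): buffer="aybaybieys" (len 10), cursors c1@1 c2@4, authorship 11.22.....
After op 4 (add_cursor(9)): buffer="aybaybieys" (len 10), cursors c1@1 c2@4 c3@9, authorship 11.22.....
After op 5 (insert('q')): buffer="aqybaqybieyqs" (len 13), cursors c1@2 c2@6 c3@12, authorship 111.222....3.
After op 6 (add_cursor(12)): buffer="aqybaqybieyqs" (len 13), cursors c1@2 c2@6 c3@12 c4@12, authorship 111.222....3.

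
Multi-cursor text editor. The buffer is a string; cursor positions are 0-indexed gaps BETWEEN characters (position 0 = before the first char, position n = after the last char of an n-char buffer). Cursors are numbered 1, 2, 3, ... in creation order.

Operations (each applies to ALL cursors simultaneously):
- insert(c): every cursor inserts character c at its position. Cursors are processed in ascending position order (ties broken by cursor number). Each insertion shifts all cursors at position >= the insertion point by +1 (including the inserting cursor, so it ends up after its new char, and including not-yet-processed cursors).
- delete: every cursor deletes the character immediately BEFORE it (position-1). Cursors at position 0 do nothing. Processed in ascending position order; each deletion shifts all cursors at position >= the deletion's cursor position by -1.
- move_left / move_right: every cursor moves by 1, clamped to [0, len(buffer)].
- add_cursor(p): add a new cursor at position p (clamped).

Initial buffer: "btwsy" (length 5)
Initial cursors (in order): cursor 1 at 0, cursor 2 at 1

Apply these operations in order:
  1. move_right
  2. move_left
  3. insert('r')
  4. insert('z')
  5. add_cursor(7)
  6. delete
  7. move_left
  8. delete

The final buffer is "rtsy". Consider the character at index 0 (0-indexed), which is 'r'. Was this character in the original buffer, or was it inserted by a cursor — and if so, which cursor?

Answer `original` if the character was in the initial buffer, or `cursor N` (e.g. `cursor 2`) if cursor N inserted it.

Answer: cursor 1

Derivation:
After op 1 (move_right): buffer="btwsy" (len 5), cursors c1@1 c2@2, authorship .....
After op 2 (move_left): buffer="btwsy" (len 5), cursors c1@0 c2@1, authorship .....
After op 3 (insert('r')): buffer="rbrtwsy" (len 7), cursors c1@1 c2@3, authorship 1.2....
After op 4 (insert('z')): buffer="rzbrztwsy" (len 9), cursors c1@2 c2@5, authorship 11.22....
After op 5 (add_cursor(7)): buffer="rzbrztwsy" (len 9), cursors c1@2 c2@5 c3@7, authorship 11.22....
After op 6 (delete): buffer="rbrtsy" (len 6), cursors c1@1 c2@3 c3@4, authorship 1.2...
After op 7 (move_left): buffer="rbrtsy" (len 6), cursors c1@0 c2@2 c3@3, authorship 1.2...
After op 8 (delete): buffer="rtsy" (len 4), cursors c1@0 c2@1 c3@1, authorship 1...
Authorship (.=original, N=cursor N): 1 . . .
Index 0: author = 1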